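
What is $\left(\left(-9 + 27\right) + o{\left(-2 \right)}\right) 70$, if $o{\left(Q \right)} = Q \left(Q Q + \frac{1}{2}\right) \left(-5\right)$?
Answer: $4410$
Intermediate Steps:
$o{\left(Q \right)} = - 5 Q \left(\frac{1}{2} + Q^{2}\right)$ ($o{\left(Q \right)} = Q \left(Q^{2} + \frac{1}{2}\right) \left(-5\right) = Q \left(\frac{1}{2} + Q^{2}\right) \left(-5\right) = - 5 Q \left(\frac{1}{2} + Q^{2}\right)$)
$\left(\left(-9 + 27\right) + o{\left(-2 \right)}\right) 70 = \left(\left(-9 + 27\right) - - 10 \left(\frac{1}{2} + \left(-2\right)^{2}\right)\right) 70 = \left(18 - - 10 \left(\frac{1}{2} + 4\right)\right) 70 = \left(18 - \left(-10\right) \frac{9}{2}\right) 70 = \left(18 + 45\right) 70 = 63 \cdot 70 = 4410$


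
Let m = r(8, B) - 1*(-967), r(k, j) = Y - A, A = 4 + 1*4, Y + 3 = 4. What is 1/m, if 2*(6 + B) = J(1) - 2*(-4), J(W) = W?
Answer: 1/960 ≈ 0.0010417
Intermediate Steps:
Y = 1 (Y = -3 + 4 = 1)
A = 8 (A = 4 + 4 = 8)
B = -3/2 (B = -6 + (1 - 2*(-4))/2 = -6 + (1 + 8)/2 = -6 + (½)*9 = -6 + 9/2 = -3/2 ≈ -1.5000)
r(k, j) = -7 (r(k, j) = 1 - 1*8 = 1 - 8 = -7)
m = 960 (m = -7 - 1*(-967) = -7 + 967 = 960)
1/m = 1/960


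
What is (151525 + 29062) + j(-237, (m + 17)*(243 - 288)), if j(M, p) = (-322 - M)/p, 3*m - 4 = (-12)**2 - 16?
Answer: 99142280/549 ≈ 1.8059e+5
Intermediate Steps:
m = 44 (m = 4/3 + ((-12)**2 - 16)/3 = 4/3 + (144 - 16)/3 = 4/3 + (1/3)*128 = 4/3 + 128/3 = 44)
j(M, p) = (-322 - M)/p
(151525 + 29062) + j(-237, (m + 17)*(243 - 288)) = (151525 + 29062) + (-322 - 1*(-237))/(((44 + 17)*(243 - 288))) = 180587 + (-322 + 237)/((61*(-45))) = 180587 - 85/(-2745) = 180587 - 1/2745*(-85) = 180587 + 17/549 = 99142280/549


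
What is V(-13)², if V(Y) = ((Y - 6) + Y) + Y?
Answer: 2025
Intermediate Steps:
V(Y) = -6 + 3*Y (V(Y) = ((-6 + Y) + Y) + Y = (-6 + 2*Y) + Y = -6 + 3*Y)
V(-13)² = (-6 + 3*(-13))² = (-6 - 39)² = (-45)² = 2025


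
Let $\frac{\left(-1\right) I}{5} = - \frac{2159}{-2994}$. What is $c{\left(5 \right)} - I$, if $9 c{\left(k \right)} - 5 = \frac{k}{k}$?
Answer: $\frac{12791}{2994} \approx 4.2722$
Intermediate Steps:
$c{\left(k \right)} = \frac{2}{3}$ ($c{\left(k \right)} = \frac{5}{9} + \frac{k \frac{1}{k}}{9} = \frac{5}{9} + \frac{1}{9} \cdot 1 = \frac{5}{9} + \frac{1}{9} = \frac{2}{3}$)
$I = - \frac{10795}{2994}$ ($I = - 5 \left(- \frac{2159}{-2994}\right) = - 5 \left(\left(-2159\right) \left(- \frac{1}{2994}\right)\right) = \left(-5\right) \frac{2159}{2994} = - \frac{10795}{2994} \approx -3.6055$)
$c{\left(5 \right)} - I = \frac{2}{3} - - \frac{10795}{2994} = \frac{2}{3} + \frac{10795}{2994} = \frac{12791}{2994}$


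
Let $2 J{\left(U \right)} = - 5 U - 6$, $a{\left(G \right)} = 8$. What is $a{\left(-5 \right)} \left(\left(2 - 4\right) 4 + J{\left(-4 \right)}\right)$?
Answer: $-8$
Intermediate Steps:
$J{\left(U \right)} = -3 - \frac{5 U}{2}$ ($J{\left(U \right)} = \frac{- 5 U - 6}{2} = \frac{-6 - 5 U}{2} = -3 - \frac{5 U}{2}$)
$a{\left(-5 \right)} \left(\left(2 - 4\right) 4 + J{\left(-4 \right)}\right) = 8 \left(\left(2 - 4\right) 4 - -7\right) = 8 \left(\left(-2\right) 4 + \left(-3 + 10\right)\right) = 8 \left(-8 + 7\right) = 8 \left(-1\right) = -8$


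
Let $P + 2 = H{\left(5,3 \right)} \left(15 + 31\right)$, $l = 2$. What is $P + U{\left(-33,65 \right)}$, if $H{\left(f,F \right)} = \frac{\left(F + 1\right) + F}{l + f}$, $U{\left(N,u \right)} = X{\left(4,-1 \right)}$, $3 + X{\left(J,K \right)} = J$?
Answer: $45$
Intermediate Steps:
$X{\left(J,K \right)} = -3 + J$
$U{\left(N,u \right)} = 1$ ($U{\left(N,u \right)} = -3 + 4 = 1$)
$H{\left(f,F \right)} = \frac{1 + 2 F}{2 + f}$ ($H{\left(f,F \right)} = \frac{\left(F + 1\right) + F}{2 + f} = \frac{\left(1 + F\right) + F}{2 + f} = \frac{1 + 2 F}{2 + f}$)
$P = 44$ ($P = -2 + \frac{1 + 2 \cdot 3}{2 + 5} \left(15 + 31\right) = -2 + \frac{1 + 6}{7} \cdot 46 = -2 + \frac{1}{7} \cdot 7 \cdot 46 = -2 + 1 \cdot 46 = -2 + 46 = 44$)
$P + U{\left(-33,65 \right)} = 44 + 1 = 45$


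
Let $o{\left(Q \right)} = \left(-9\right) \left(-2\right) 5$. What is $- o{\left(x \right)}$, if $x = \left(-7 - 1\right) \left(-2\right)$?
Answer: $-90$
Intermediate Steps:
$x = 16$ ($x = \left(-8\right) \left(-2\right) = 16$)
$o{\left(Q \right)} = 90$ ($o{\left(Q \right)} = 18 \cdot 5 = 90$)
$- o{\left(x \right)} = \left(-1\right) 90 = -90$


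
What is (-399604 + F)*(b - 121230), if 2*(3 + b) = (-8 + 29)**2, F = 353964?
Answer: 5523010500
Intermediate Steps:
b = 435/2 (b = -3 + (-8 + 29)**2/2 = -3 + (1/2)*21**2 = -3 + (1/2)*441 = -3 + 441/2 = 435/2 ≈ 217.50)
(-399604 + F)*(b - 121230) = (-399604 + 353964)*(435/2 - 121230) = -45640*(-242025/2) = 5523010500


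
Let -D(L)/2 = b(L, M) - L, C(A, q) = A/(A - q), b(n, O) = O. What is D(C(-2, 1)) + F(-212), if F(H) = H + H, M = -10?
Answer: -1208/3 ≈ -402.67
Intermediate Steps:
D(L) = 20 + 2*L (D(L) = -2*(-10 - L) = 20 + 2*L)
F(H) = 2*H
D(C(-2, 1)) + F(-212) = (20 + 2*(-2/(-2 - 1*1))) + 2*(-212) = (20 + 2*(-2/(-2 - 1))) - 424 = (20 + 2*(-2/(-3))) - 424 = (20 + 2*(-2*(-⅓))) - 424 = (20 + 2*(⅔)) - 424 = (20 + 4/3) - 424 = 64/3 - 424 = -1208/3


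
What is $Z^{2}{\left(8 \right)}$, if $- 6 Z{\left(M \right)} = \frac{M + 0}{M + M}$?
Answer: $\frac{1}{144} \approx 0.0069444$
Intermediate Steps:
$Z{\left(M \right)} = - \frac{1}{12}$ ($Z{\left(M \right)} = - \frac{\left(M + 0\right) \frac{1}{M + M}}{6} = - \frac{M \frac{1}{2 M}}{6} = \left(- \frac{1}{6}\right) \frac{1}{2} = - \frac{1}{12}$)
$Z^{2}{\left(8 \right)} = \left(- \frac{1}{12}\right)^{2} = \frac{1}{144}$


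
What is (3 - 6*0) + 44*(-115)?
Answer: -5057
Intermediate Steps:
(3 - 6*0) + 44*(-115) = (3 + 0) - 5060 = 3 - 5060 = -5057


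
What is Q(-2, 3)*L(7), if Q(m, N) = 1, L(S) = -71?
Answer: -71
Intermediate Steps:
Q(-2, 3)*L(7) = 1*(-71) = -71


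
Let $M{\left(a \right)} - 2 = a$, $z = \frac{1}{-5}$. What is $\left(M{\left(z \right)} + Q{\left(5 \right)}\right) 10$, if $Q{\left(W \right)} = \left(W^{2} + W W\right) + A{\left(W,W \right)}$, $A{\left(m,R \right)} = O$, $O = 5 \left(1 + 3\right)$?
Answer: $718$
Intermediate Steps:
$z = - \frac{1}{5} \approx -0.2$
$M{\left(a \right)} = 2 + a$
$O = 20$ ($O = 5 \cdot 4 = 20$)
$A{\left(m,R \right)} = 20$
$Q{\left(W \right)} = 20 + 2 W^{2}$ ($Q{\left(W \right)} = \left(W^{2} + W W\right) + 20 = \left(W^{2} + W^{2}\right) + 20 = 2 W^{2} + 20 = 20 + 2 W^{2}$)
$\left(M{\left(z \right)} + Q{\left(5 \right)}\right) 10 = \left(\left(2 - \frac{1}{5}\right) + \left(20 + 2 \cdot 5^{2}\right)\right) 10 = \left(\frac{9}{5} + \left(20 + 2 \cdot 25\right)\right) 10 = \left(\frac{9}{5} + \left(20 + 50\right)\right) 10 = \left(\frac{9}{5} + 70\right) 10 = \frac{359}{5} \cdot 10 = 718$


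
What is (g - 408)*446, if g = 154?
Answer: -113284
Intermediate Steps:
(g - 408)*446 = (154 - 408)*446 = -254*446 = -113284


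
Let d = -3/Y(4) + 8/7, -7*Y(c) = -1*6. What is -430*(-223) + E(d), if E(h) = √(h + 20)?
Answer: 95890 + √3458/14 ≈ 95894.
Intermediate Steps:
Y(c) = 6/7 (Y(c) = -(-1)*6/7 = -⅐*(-6) = 6/7)
d = -33/14 (d = -3/6/7 + 8/7 = -3*7/6 + 8*(⅐) = -7/2 + 8/7 = -33/14 ≈ -2.3571)
E(h) = √(20 + h)
-430*(-223) + E(d) = -430*(-223) + √(20 - 33/14) = 95890 + √(247/14) = 95890 + √3458/14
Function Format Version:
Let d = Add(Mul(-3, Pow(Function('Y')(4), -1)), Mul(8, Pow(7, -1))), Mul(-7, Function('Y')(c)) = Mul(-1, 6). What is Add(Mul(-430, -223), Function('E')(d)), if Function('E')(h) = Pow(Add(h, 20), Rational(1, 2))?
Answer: Add(95890, Mul(Rational(1, 14), Pow(3458, Rational(1, 2)))) ≈ 95894.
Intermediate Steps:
Function('Y')(c) = Rational(6, 7) (Function('Y')(c) = Mul(Rational(-1, 7), Mul(-1, 6)) = Mul(Rational(-1, 7), -6) = Rational(6, 7))
d = Rational(-33, 14) (d = Add(Mul(-3, Pow(Rational(6, 7), -1)), Mul(8, Pow(7, -1))) = Add(Mul(-3, Rational(7, 6)), Mul(8, Rational(1, 7))) = Add(Rational(-7, 2), Rational(8, 7)) = Rational(-33, 14) ≈ -2.3571)
Function('E')(h) = Pow(Add(20, h), Rational(1, 2))
Add(Mul(-430, -223), Function('E')(d)) = Add(Mul(-430, -223), Pow(Add(20, Rational(-33, 14)), Rational(1, 2))) = Add(95890, Pow(Rational(247, 14), Rational(1, 2))) = Add(95890, Mul(Rational(1, 14), Pow(3458, Rational(1, 2))))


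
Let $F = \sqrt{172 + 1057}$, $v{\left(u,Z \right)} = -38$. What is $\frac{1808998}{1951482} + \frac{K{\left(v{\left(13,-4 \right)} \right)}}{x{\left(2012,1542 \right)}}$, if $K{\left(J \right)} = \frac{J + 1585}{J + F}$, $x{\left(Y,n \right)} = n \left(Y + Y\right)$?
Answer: $\frac{201102283208809}{216952225474920} - \frac{1547 \sqrt{1229}}{1334076720} \approx 0.9269$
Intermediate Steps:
$x{\left(Y,n \right)} = 2 Y n$ ($x{\left(Y,n \right)} = n 2 Y = 2 Y n$)
$F = \sqrt{1229} \approx 35.057$
$K{\left(J \right)} = \frac{1585 + J}{J + \sqrt{1229}}$ ($K{\left(J \right)} = \frac{J + 1585}{J + \sqrt{1229}} = \frac{1585 + J}{J + \sqrt{1229}}$)
$\frac{1808998}{1951482} + \frac{K{\left(v{\left(13,-4 \right)} \right)}}{x{\left(2012,1542 \right)}} = \frac{1808998}{1951482} + \frac{\frac{1}{-38 + \sqrt{1229}} \left(1585 - 38\right)}{2 \cdot 2012 \cdot 1542} = 1808998 \cdot \frac{1}{1951482} + \frac{\frac{1}{-38 + \sqrt{1229}} \cdot 1547}{6205008} = \frac{904499}{975741} + \frac{1547}{-38 + \sqrt{1229}} \cdot \frac{1}{6205008} = \frac{904499}{975741} + \frac{1547}{6205008 \left(-38 + \sqrt{1229}\right)}$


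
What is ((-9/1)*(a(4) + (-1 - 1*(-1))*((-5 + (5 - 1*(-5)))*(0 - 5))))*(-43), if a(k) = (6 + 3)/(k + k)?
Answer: 3483/8 ≈ 435.38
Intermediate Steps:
a(k) = 9/(2*k) (a(k) = 9/((2*k)) = 9*(1/(2*k)) = 9/(2*k))
((-9/1)*(a(4) + (-1 - 1*(-1))*((-5 + (5 - 1*(-5)))*(0 - 5))))*(-43) = ((-9/1)*((9/2)/4 + (-1 - 1*(-1))*((-5 + (5 - 1*(-5)))*(0 - 5))))*(-43) = ((-9*1)*((9/2)*(¼) + (-1 + 1)*((-5 + (5 + 5))*(-5))))*(-43) = -9*(9/8 + 0*((-5 + 10)*(-5)))*(-43) = -9*(9/8 + 0*(5*(-5)))*(-43) = -9*(9/8 + 0*(-25))*(-43) = -9*(9/8 + 0)*(-43) = -9*9/8*(-43) = -81/8*(-43) = 3483/8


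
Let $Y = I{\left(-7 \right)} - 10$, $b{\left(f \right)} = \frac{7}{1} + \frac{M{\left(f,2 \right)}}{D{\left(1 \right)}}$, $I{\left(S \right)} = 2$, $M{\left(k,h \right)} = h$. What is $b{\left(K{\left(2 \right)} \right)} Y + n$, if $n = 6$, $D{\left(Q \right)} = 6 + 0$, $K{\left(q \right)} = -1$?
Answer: $- \frac{158}{3} \approx -52.667$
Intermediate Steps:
$D{\left(Q \right)} = 6$
$b{\left(f \right)} = \frac{22}{3}$ ($b{\left(f \right)} = \frac{7}{1} + \frac{2}{6} = 7 \cdot 1 + 2 \cdot \frac{1}{6} = 7 + \frac{1}{3} = \frac{22}{3}$)
$Y = -8$ ($Y = 2 - 10 = -8$)
$b{\left(K{\left(2 \right)} \right)} Y + n = \frac{22}{3} \left(-8\right) + 6 = - \frac{176}{3} + 6 = - \frac{158}{3}$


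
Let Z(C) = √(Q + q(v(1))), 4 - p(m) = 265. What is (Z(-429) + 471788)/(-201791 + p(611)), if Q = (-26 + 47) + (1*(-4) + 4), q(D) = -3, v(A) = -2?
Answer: -117947/50513 - 3*√2/202052 ≈ -2.3350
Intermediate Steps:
p(m) = -261 (p(m) = 4 - 1*265 = 4 - 265 = -261)
Q = 21 (Q = 21 + (-4 + 4) = 21 + 0 = 21)
Z(C) = 3*√2 (Z(C) = √(21 - 3) = √18 = 3*√2)
(Z(-429) + 471788)/(-201791 + p(611)) = (3*√2 + 471788)/(-201791 - 261) = (471788 + 3*√2)/(-202052) = (471788 + 3*√2)*(-1/202052) = -117947/50513 - 3*√2/202052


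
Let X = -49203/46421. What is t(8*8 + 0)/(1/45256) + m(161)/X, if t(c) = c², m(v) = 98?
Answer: 1302955070810/7029 ≈ 1.8537e+8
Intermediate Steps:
X = -49203/46421 (X = -49203*1/46421 = -49203/46421 ≈ -1.0599)
t(8*8 + 0)/(1/45256) + m(161)/X = (8*8 + 0)²/(1/45256) + 98/(-49203/46421) = (64 + 0)²/(1/45256) + 98*(-46421/49203) = 64²*45256 - 649894/7029 = 4096*45256 - 649894/7029 = 185368576 - 649894/7029 = 1302955070810/7029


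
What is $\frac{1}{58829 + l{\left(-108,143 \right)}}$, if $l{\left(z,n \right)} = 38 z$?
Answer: $\frac{1}{54725} \approx 1.8273 \cdot 10^{-5}$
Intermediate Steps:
$\frac{1}{58829 + l{\left(-108,143 \right)}} = \frac{1}{58829 + 38 \left(-108\right)} = \frac{1}{58829 - 4104} = \frac{1}{54725}$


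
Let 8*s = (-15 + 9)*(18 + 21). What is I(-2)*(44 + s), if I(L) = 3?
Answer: 177/4 ≈ 44.250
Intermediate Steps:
s = -117/4 (s = ((-15 + 9)*(18 + 21))/8 = (-6*39)/8 = (⅛)*(-234) = -117/4 ≈ -29.250)
I(-2)*(44 + s) = 3*(44 - 117/4) = 3*(59/4) = 177/4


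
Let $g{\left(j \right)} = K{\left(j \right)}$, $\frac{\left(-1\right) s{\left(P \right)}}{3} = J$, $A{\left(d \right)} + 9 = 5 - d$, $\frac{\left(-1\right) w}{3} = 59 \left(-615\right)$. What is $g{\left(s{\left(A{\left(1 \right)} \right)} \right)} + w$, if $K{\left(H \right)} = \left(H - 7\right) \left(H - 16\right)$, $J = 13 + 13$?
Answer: $116845$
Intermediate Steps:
$w = 108855$ ($w = - 3 \cdot 59 \left(-615\right) = \left(-3\right) \left(-36285\right) = 108855$)
$A{\left(d \right)} = -4 - d$ ($A{\left(d \right)} = -9 - \left(-5 + d\right) = -4 - d$)
$J = 26$
$s{\left(P \right)} = -78$ ($s{\left(P \right)} = \left(-3\right) 26 = -78$)
$K{\left(H \right)} = \left(-16 + H\right) \left(-7 + H\right)$ ($K{\left(H \right)} = \left(-7 + H\right) \left(-16 + H\right) = \left(-16 + H\right) \left(-7 + H\right)$)
$g{\left(j \right)} = 112 + j^{2} - 23 j$
$g{\left(s{\left(A{\left(1 \right)} \right)} \right)} + w = \left(112 + \left(-78\right)^{2} - -1794\right) + 108855 = \left(112 + 6084 + 1794\right) + 108855 = 7990 + 108855 = 116845$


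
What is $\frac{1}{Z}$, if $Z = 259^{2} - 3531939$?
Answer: $- \frac{1}{3464858} \approx -2.8861 \cdot 10^{-7}$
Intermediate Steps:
$Z = -3464858$ ($Z = 67081 - 3531939 = -3464858$)
$\frac{1}{Z} = \frac{1}{-3464858} = - \frac{1}{3464858}$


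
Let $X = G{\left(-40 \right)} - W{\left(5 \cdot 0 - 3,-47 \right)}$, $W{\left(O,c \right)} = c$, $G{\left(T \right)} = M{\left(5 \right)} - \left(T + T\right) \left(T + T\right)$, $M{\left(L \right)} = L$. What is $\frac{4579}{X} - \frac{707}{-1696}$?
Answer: $- \frac{819487}{2691552} \approx -0.30447$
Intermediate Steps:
$G{\left(T \right)} = 5 - 4 T^{2}$ ($G{\left(T \right)} = 5 - \left(T + T\right) \left(T + T\right) = 5 - 2 T 2 T = 5 - 4 T^{2}$)
$X = -6348$ ($X = \left(5 - 4 \left(-40\right)^{2}\right) - -47 = \left(5 - 6400\right) + 47 = -6395 + 47 = -6348$)
$\frac{4579}{X} - \frac{707}{-1696} = \frac{4579}{-6348} - \frac{707}{-1696} = 4579 \left(- \frac{1}{6348}\right) - - \frac{707}{1696} = - \frac{4579}{6348} + \frac{707}{1696} = - \frac{819487}{2691552}$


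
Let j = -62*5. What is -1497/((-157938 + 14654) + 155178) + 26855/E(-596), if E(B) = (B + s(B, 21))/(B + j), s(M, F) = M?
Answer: 72346682199/3544412 ≈ 20411.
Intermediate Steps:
j = -310
E(B) = 2*B/(-310 + B) (E(B) = (B + B)/(B - 310) = (2*B)/(-310 + B) = 2*B/(-310 + B))
-1497/((-157938 + 14654) + 155178) + 26855/E(-596) = -1497/((-157938 + 14654) + 155178) + 26855/((2*(-596)/(-310 - 596))) = -1497/(-143284 + 155178) + 26855/((2*(-596)/(-906))) = -1497/11894 + 26855/((2*(-596)*(-1/906))) = -1497*1/11894 + 26855/(596/453) = -1497/11894 + 26855*(453/596) = -1497/11894 + 12165315/596 = 72346682199/3544412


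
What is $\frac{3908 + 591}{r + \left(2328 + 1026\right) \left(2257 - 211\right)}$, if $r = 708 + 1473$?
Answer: $\frac{4499}{6864465} \approx 0.0006554$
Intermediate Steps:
$r = 2181$
$\frac{3908 + 591}{r + \left(2328 + 1026\right) \left(2257 - 211\right)} = \frac{3908 + 591}{2181 + \left(2328 + 1026\right) \left(2257 - 211\right)} = \frac{4499}{2181 + 3354 \cdot 2046} = \frac{4499}{2181 + 6862284} = \frac{4499}{6864465}$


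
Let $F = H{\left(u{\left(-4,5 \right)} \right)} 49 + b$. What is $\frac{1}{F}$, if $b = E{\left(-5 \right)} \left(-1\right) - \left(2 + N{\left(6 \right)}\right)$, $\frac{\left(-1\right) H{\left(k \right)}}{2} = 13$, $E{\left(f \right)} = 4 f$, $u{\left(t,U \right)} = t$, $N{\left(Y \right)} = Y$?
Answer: $- \frac{1}{1262} \approx -0.00079239$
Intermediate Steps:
$H{\left(k \right)} = -26$ ($H{\left(k \right)} = \left(-2\right) 13 = -26$)
$b = 12$ ($b = 4 \left(-5\right) \left(-1\right) - 8 = \left(-20\right) \left(-1\right) - 8 = 20 - 8 = 12$)
$F = -1262$ ($F = \left(-26\right) 49 + 12 = -1274 + 12 = -1262$)
$\frac{1}{F} = \frac{1}{-1262} = - \frac{1}{1262}$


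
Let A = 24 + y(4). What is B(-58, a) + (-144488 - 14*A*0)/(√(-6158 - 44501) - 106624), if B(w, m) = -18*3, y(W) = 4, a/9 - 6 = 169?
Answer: -85500775054/1624104005 + 144488*I*√50659/11368728035 ≈ -52.645 + 0.0028605*I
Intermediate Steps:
a = 1575 (a = 54 + 9*169 = 54 + 1521 = 1575)
A = 28 (A = 24 + 4 = 28)
B(w, m) = -54
B(-58, a) + (-144488 - 14*A*0)/(√(-6158 - 44501) - 106624) = -54 + (-144488 - 14*28*0)/(√(-6158 - 44501) - 106624) = -54 + (-144488 - 392*0)/(√(-50659) - 106624) = -54 + (-144488 + 0)/(I*√50659 - 106624) = -54 - 144488/(-106624 + I*√50659)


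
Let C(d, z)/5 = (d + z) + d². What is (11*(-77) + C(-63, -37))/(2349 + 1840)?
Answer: 18498/4189 ≈ 4.4158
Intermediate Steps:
C(d, z) = 5*d + 5*z + 5*d² (C(d, z) = 5*((d + z) + d²) = 5*(d + z + d²) = 5*d + 5*z + 5*d²)
(11*(-77) + C(-63, -37))/(2349 + 1840) = (11*(-77) + (5*(-63) + 5*(-37) + 5*(-63)²))/(2349 + 1840) = (-847 + (-315 - 185 + 5*3969))/4189 = (-847 + (-315 - 185 + 19845))*(1/4189) = (-847 + 19345)*(1/4189) = 18498*(1/4189) = 18498/4189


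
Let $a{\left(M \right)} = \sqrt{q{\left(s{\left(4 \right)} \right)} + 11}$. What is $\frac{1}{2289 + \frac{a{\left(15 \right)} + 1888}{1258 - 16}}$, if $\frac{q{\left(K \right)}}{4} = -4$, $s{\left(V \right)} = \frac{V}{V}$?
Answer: $\frac{392585988}{899226107809} - \frac{138 i \sqrt{5}}{899226107809} \approx 0.00043658 - 3.4316 \cdot 10^{-10} i$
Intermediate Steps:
$s{\left(V \right)} = 1$
$q{\left(K \right)} = -16$ ($q{\left(K \right)} = 4 \left(-4\right) = -16$)
$a{\left(M \right)} = i \sqrt{5}$ ($a{\left(M \right)} = \sqrt{-16 + 11} = \sqrt{-5} = i \sqrt{5}$)
$\frac{1}{2289 + \frac{a{\left(15 \right)} + 1888}{1258 - 16}} = \frac{1}{2289 + \frac{i \sqrt{5} + 1888}{1258 - 16}} = \frac{1}{2289 + \frac{1888 + i \sqrt{5}}{1242}} = \frac{1}{2289 + \left(1888 + i \sqrt{5}\right) \frac{1}{1242}} = \frac{1}{2289 + \left(\frac{944}{621} + \frac{i \sqrt{5}}{1242}\right)} = \frac{1}{\frac{1422413}{621} + \frac{i \sqrt{5}}{1242}}$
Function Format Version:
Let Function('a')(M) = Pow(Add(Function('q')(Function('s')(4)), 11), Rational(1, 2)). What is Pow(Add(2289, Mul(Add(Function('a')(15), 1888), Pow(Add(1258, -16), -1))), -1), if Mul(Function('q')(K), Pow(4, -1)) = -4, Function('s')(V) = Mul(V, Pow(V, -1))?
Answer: Add(Rational(392585988, 899226107809), Mul(Rational(-138, 899226107809), I, Pow(5, Rational(1, 2)))) ≈ Add(0.00043658, Mul(-3.4316e-10, I))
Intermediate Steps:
Function('s')(V) = 1
Function('q')(K) = -16 (Function('q')(K) = Mul(4, -4) = -16)
Function('a')(M) = Mul(I, Pow(5, Rational(1, 2))) (Function('a')(M) = Pow(Add(-16, 11), Rational(1, 2)) = Pow(-5, Rational(1, 2)) = Mul(I, Pow(5, Rational(1, 2))))
Pow(Add(2289, Mul(Add(Function('a')(15), 1888), Pow(Add(1258, -16), -1))), -1) = Pow(Add(2289, Mul(Add(Mul(I, Pow(5, Rational(1, 2))), 1888), Pow(Add(1258, -16), -1))), -1) = Pow(Add(2289, Mul(Add(1888, Mul(I, Pow(5, Rational(1, 2)))), Pow(1242, -1))), -1) = Pow(Add(2289, Mul(Add(1888, Mul(I, Pow(5, Rational(1, 2)))), Rational(1, 1242))), -1) = Pow(Add(2289, Add(Rational(944, 621), Mul(Rational(1, 1242), I, Pow(5, Rational(1, 2))))), -1) = Pow(Add(Rational(1422413, 621), Mul(Rational(1, 1242), I, Pow(5, Rational(1, 2)))), -1)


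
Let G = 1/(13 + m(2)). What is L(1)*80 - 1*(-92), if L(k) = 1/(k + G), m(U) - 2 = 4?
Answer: 168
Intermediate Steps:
m(U) = 6 (m(U) = 2 + 4 = 6)
G = 1/19 (G = 1/(13 + 6) = 1/19 ≈ 0.052632)
L(k) = 1/(1/19 + k) (L(k) = 1/(k + 1/19) = 1/(1/19 + k))
L(1)*80 - 1*(-92) = (19/(1 + 19*1))*80 - 1*(-92) = (19/(1 + 19))*80 + 92 = (19/20)*80 + 92 = 76 + 92 = 168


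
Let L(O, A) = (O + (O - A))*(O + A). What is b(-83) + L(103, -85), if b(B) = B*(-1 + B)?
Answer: 12210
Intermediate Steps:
L(O, A) = (A + O)*(-A + 2*O) (L(O, A) = (-A + 2*O)*(A + O) = (A + O)*(-A + 2*O))
b(-83) + L(103, -85) = -83*(-1 - 83) + (-1*(-85)**2 + 2*103**2 - 85*103) = -83*(-84) + (-1*7225 + 2*10609 - 8755) = 6972 + (-7225 + 21218 - 8755) = 6972 + 5238 = 12210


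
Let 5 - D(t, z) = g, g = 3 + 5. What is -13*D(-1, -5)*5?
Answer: 195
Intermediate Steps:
g = 8
D(t, z) = -3 (D(t, z) = 5 - 1*8 = 5 - 8 = -3)
-13*D(-1, -5)*5 = -13*(-3)*5 = 39*5 = 195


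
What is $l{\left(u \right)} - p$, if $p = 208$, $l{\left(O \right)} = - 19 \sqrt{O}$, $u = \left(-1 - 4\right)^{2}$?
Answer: $-303$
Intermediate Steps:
$u = 25$ ($u = \left(-5\right)^{2} = 25$)
$l{\left(u \right)} - p = - 19 \sqrt{25} - 208 = \left(-19\right) 5 - 208 = -95 - 208 = -303$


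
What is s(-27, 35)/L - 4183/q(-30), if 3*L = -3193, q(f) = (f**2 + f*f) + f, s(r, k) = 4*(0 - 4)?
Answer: -13271359/5651610 ≈ -2.3482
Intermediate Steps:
s(r, k) = -16 (s(r, k) = 4*(-4) = -16)
q(f) = f + 2*f**2 (q(f) = (f**2 + f**2) + f = 2*f**2 + f = f + 2*f**2)
L = -3193/3 (L = (1/3)*(-3193) = -3193/3 ≈ -1064.3)
s(-27, 35)/L - 4183/q(-30) = -16/(-3193/3) - 4183*(-1/(30*(1 + 2*(-30)))) = -16*(-3/3193) - 4183*(-1/(30*(1 - 60))) = 48/3193 - 4183/((-30*(-59))) = 48/3193 - 4183/1770 = -13271359/5651610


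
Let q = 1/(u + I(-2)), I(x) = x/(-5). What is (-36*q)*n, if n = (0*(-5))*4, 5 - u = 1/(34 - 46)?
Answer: 0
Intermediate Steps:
I(x) = -x/5 (I(x) = x*(-1/5) = -x/5)
u = 61/12 (u = 5 - 1/(34 - 46) = 5 - 1/(-12) = 5 - 1*(-1/12) = 5 + 1/12 = 61/12 ≈ 5.0833)
q = 60/329 (q = 1/(61/12 - 1/5*(-2)) = 1/(61/12 + 2/5) = 1/(329/60) = 60/329 ≈ 0.18237)
n = 0 (n = 0*4 = 0)
(-36*q)*n = -36*60/329*0 = -2160/329*0 = 0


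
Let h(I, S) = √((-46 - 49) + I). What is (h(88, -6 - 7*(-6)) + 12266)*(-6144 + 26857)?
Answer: 254065658 + 20713*I*√7 ≈ 2.5407e+8 + 54801.0*I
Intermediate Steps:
h(I, S) = √(-95 + I)
(h(88, -6 - 7*(-6)) + 12266)*(-6144 + 26857) = (√(-95 + 88) + 12266)*(-6144 + 26857) = (√(-7) + 12266)*20713 = (I*√7 + 12266)*20713 = (12266 + I*√7)*20713 = 254065658 + 20713*I*√7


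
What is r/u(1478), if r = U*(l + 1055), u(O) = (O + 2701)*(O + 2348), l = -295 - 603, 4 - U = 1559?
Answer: -244135/15988854 ≈ -0.015269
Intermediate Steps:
U = -1555 (U = 4 - 1*1559 = 4 - 1559 = -1555)
l = -898
u(O) = (2348 + O)*(2701 + O) (u(O) = (2701 + O)*(2348 + O) = (2348 + O)*(2701 + O))
r = -244135 (r = -1555*(-898 + 1055) = -1555*157 = -244135)
r/u(1478) = -244135/(6341948 + 1478² + 5049*1478) = -244135/(6341948 + 2184484 + 7462422) = -244135/15988854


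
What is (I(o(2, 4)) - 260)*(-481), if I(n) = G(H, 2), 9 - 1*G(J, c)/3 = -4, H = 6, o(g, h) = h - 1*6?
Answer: 106301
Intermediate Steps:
o(g, h) = -6 + h (o(g, h) = h - 6 = -6 + h)
G(J, c) = 39 (G(J, c) = 27 - 3*(-4) = 27 + 12 = 39)
I(n) = 39
(I(o(2, 4)) - 260)*(-481) = (39 - 260)*(-481) = -221*(-481) = 106301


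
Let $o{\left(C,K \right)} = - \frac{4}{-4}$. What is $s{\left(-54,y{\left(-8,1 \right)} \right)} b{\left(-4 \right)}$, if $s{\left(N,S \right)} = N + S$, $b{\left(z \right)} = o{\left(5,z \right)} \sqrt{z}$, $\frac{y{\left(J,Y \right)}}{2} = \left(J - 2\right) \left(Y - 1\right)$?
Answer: $- 108 i \approx - 108.0 i$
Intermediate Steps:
$o{\left(C,K \right)} = 1$ ($o{\left(C,K \right)} = \left(-4\right) \left(- \frac{1}{4}\right) = 1$)
$y{\left(J,Y \right)} = 2 \left(-1 + Y\right) \left(-2 + J\right)$ ($y{\left(J,Y \right)} = 2 \left(J - 2\right) \left(Y - 1\right) = 2 \left(-2 + J\right) \left(-1 + Y\right) = 2 \left(-1 + Y\right) \left(-2 + J\right)$)
$b{\left(z \right)} = \sqrt{z}$ ($b{\left(z \right)} = 1 \sqrt{z} = \sqrt{z}$)
$s{\left(-54,y{\left(-8,1 \right)} \right)} b{\left(-4 \right)} = \left(-54 + \left(4 - 4 - -16 + 2 \left(-8\right) 1\right)\right) \sqrt{-4} = \left(-54 + \left(4 - 4 + 16 - 16\right)\right) 2 i = \left(-54 + 0\right) 2 i = - 54 \cdot 2 i = - 108 i$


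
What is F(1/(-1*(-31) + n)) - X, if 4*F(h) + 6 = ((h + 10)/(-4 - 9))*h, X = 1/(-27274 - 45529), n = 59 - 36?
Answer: -16598131535/11039264496 ≈ -1.5036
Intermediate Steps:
n = 23
X = -1/72803 (X = 1/(-72803) = -1/72803 ≈ -1.3736e-5)
F(h) = -3/2 + h*(-10/13 - h/13)/4 (F(h) = -3/2 + (((h + 10)/(-4 - 9))*h)/4 = -3/2 + (((10 + h)/(-13))*h)/4 = -3/2 + (((10 + h)*(-1/13))*h)/4 = -3/2 + ((-10/13 - h/13)*h)/4 = -3/2 + (h*(-10/13 - h/13))/4 = -3/2 + h*(-10/13 - h/13)/4)
F(1/(-1*(-31) + n)) - X = (-3/2 - 5/(26*(-1*(-31) + 23)) - 1/(52*(-1*(-31) + 23)**2)) - 1*(-1/72803) = (-3/2 - 5/(26*(31 + 23)) - 1/(52*(31 + 23)**2)) + 1/72803 = (-3/2 - 5/26/54 - (1/54)**2/52) + 1/72803 = (-3/2 - 5/26*1/54 - (1/54)**2/52) + 1/72803 = (-3/2 - 5/1404 - 1/52*1/2916) + 1/72803 = (-3/2 - 5/1404 - 1/151632) + 1/72803 = -227989/151632 + 1/72803 = -16598131535/11039264496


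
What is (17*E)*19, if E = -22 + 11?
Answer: -3553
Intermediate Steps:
E = -11
(17*E)*19 = (17*(-11))*19 = -187*19 = -3553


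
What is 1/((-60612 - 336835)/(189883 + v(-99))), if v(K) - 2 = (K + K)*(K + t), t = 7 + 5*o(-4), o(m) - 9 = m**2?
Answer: -183351/397447 ≈ -0.46132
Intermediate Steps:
o(m) = 9 + m**2
t = 132 (t = 7 + 5*(9 + (-4)**2) = 7 + 5*(9 + 16) = 7 + 5*25 = 7 + 125 = 132)
v(K) = 2 + 2*K*(132 + K) (v(K) = 2 + (K + K)*(K + 132) = 2 + (2*K)*(132 + K) = 2 + 2*K*(132 + K))
1/((-60612 - 336835)/(189883 + v(-99))) = 1/((-60612 - 336835)/(189883 + (2 + 2*(-99)**2 + 264*(-99)))) = 1/(-397447/(189883 + (2 + 2*9801 - 26136))) = 1/(-397447/(189883 + (2 + 19602 - 26136))) = 1/(-397447/(189883 - 6532)) = 1/(-397447/183351) = -183351/397447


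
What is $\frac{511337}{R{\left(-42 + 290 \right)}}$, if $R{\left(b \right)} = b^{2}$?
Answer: $\frac{511337}{61504} \approx 8.3139$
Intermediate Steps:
$\frac{511337}{R{\left(-42 + 290 \right)}} = \frac{511337}{\left(-42 + 290\right)^{2}} = \frac{511337}{248^{2}} = \frac{511337}{61504}$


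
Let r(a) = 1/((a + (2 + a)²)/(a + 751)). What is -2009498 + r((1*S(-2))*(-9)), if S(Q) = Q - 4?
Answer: -1282059563/638 ≈ -2.0095e+6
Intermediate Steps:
S(Q) = -4 + Q
r(a) = (751 + a)/(a + (2 + a)²) (r(a) = 1/((a + (2 + a)²)/(751 + a)) = (751 + a)/(a + (2 + a)²))
-2009498 + r((1*S(-2))*(-9)) = -2009498 + (751 + (1*(-4 - 2))*(-9))/((1*(-4 - 2))*(-9) + (2 + (1*(-4 - 2))*(-9))²) = -2009498 + (751 + (1*(-6))*(-9))/((1*(-6))*(-9) + (2 + (1*(-6))*(-9))²) = -2009498 + (751 - 6*(-9))/(-6*(-9) + (2 - 6*(-9))²) = -2009498 + (751 + 54)/(54 + (2 + 54)²) = -2009498 + 805/(54 + 56²) = -2009498 + 805/(54 + 3136) = -2009498 + 805/3190 = -2009498 + (1/3190)*805 = -2009498 + 161/638 = -1282059563/638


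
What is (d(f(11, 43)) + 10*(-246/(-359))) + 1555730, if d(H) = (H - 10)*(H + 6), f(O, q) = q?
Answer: 559090033/359 ≈ 1.5574e+6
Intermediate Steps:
d(H) = (-10 + H)*(6 + H)
(d(f(11, 43)) + 10*(-246/(-359))) + 1555730 = ((-60 + 43**2 - 4*43) + 10*(-246/(-359))) + 1555730 = ((-60 + 1849 - 172) + 10*(-246*(-1/359))) + 1555730 = (1617 + 10*(246/359)) + 1555730 = (1617 + 2460/359) + 1555730 = 582963/359 + 1555730 = 559090033/359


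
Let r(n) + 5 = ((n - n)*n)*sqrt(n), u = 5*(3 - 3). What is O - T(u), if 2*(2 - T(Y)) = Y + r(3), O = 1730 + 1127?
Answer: 5705/2 ≈ 2852.5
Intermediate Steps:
u = 0 (u = 5*0 = 0)
r(n) = -5 (r(n) = -5 + ((n - n)*n)*sqrt(n) = -5 + (0*n)*sqrt(n) = -5 + 0*sqrt(n) = -5 + 0 = -5)
O = 2857
T(Y) = 9/2 - Y/2 (T(Y) = 2 - (Y - 5)/2 = 2 - (-5 + Y)/2 = 2 + (5/2 - Y/2) = 9/2 - Y/2)
O - T(u) = 2857 - (9/2 - 1/2*0) = 2857 - (9/2 + 0) = 2857 - 1*9/2 = 2857 - 9/2 = 5705/2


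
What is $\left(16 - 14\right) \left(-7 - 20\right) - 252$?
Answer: $-306$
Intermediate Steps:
$\left(16 - 14\right) \left(-7 - 20\right) - 252 = 2 \left(-27\right) - 252 = -54 - 252 = -306$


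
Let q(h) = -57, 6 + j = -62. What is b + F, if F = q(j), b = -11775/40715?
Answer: -466506/8143 ≈ -57.289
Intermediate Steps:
j = -68 (j = -6 - 62 = -68)
b = -2355/8143 (b = -11775*1/40715 = -2355/8143 ≈ -0.28921)
F = -57
b + F = -2355/8143 - 57 = -466506/8143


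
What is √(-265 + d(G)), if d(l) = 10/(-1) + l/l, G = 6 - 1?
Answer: I*√274 ≈ 16.553*I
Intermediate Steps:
G = 5
d(l) = -9 (d(l) = 10*(-1) + 1 = -10 + 1 = -9)
√(-265 + d(G)) = √(-265 - 9) = √(-274) = I*√274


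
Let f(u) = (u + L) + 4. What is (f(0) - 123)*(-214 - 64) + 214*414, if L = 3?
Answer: 120844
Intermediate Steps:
f(u) = 7 + u (f(u) = (u + 3) + 4 = (3 + u) + 4 = 7 + u)
(f(0) - 123)*(-214 - 64) + 214*414 = ((7 + 0) - 123)*(-214 - 64) + 214*414 = (7 - 123)*(-278) + 88596 = -116*(-278) + 88596 = 32248 + 88596 = 120844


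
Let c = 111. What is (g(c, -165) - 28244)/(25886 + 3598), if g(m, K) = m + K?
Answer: -14149/14742 ≈ -0.95977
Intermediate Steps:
g(m, K) = K + m
(g(c, -165) - 28244)/(25886 + 3598) = ((-165 + 111) - 28244)/(25886 + 3598) = (-54 - 28244)/29484 = -28298*1/29484 = -14149/14742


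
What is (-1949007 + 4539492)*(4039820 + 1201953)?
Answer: 13578734329905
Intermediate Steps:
(-1949007 + 4539492)*(4039820 + 1201953) = 2590485*5241773 = 13578734329905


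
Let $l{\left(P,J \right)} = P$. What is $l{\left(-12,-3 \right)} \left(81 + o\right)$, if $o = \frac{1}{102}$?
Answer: $- \frac{16526}{17} \approx -972.12$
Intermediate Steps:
$o = \frac{1}{102} \approx 0.0098039$
$l{\left(-12,-3 \right)} \left(81 + o\right) = - 12 \left(81 + \frac{1}{102}\right) = \left(-12\right) \frac{8263}{102} = - \frac{16526}{17}$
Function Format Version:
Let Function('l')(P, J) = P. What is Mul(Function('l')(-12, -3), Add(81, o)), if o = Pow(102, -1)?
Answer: Rational(-16526, 17) ≈ -972.12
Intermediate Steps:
o = Rational(1, 102) ≈ 0.0098039
Mul(Function('l')(-12, -3), Add(81, o)) = Mul(-12, Add(81, Rational(1, 102))) = Mul(-12, Rational(8263, 102)) = Rational(-16526, 17)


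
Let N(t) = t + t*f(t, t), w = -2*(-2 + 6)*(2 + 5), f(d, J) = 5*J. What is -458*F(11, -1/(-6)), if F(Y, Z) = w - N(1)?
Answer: 28396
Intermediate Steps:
w = -56 (w = -8*7 = -2*28 = -56)
N(t) = t + 5*t**2 (N(t) = t + t*(5*t) = t + 5*t**2)
F(Y, Z) = -62 (F(Y, Z) = -56 - (1 + 5*1) = -56 - (1 + 5) = -56 - 6 = -62)
-458*F(11, -1/(-6)) = -458*(-62) = 28396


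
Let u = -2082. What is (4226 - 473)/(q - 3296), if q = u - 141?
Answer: -3753/5519 ≈ -0.68001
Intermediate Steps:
q = -2223 (q = -2082 - 141 = -2223)
(4226 - 473)/(q - 3296) = (4226 - 473)/(-2223 - 3296) = 3753/(-5519) = 3753*(-1/5519) = -3753/5519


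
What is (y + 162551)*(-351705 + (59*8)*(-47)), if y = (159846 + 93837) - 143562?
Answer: -101949061408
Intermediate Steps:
y = 110121 (y = 253683 - 143562 = 110121)
(y + 162551)*(-351705 + (59*8)*(-47)) = (110121 + 162551)*(-351705 + (59*8)*(-47)) = 272672*(-351705 + 472*(-47)) = 272672*(-351705 - 22184) = 272672*(-373889) = -101949061408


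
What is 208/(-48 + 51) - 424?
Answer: -1064/3 ≈ -354.67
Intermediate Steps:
208/(-48 + 51) - 424 = 208/3 - 424 = -1064/3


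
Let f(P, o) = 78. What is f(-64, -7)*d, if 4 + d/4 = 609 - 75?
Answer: 165360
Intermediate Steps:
d = 2120 (d = -16 + 4*(609 - 75) = -16 + 4*534 = -16 + 2136 = 2120)
f(-64, -7)*d = 78*2120 = 165360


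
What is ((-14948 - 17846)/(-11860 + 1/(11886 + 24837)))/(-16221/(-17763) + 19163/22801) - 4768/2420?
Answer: -79180383712630423/201235646476968785 ≈ -0.39347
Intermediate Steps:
((-14948 - 17846)/(-11860 + 1/(11886 + 24837)))/(-16221/(-17763) + 19163/22801) - 4768/2420 = (-32794/(-11860 + 1/36723))/(-16221*(-1/17763) + 19163*(1/22801)) - 4768*1/2420 = (-32794/(-11860 + 1/36723))/(5407/5921 + 19163/22801) - 1192/605 = (-32794/(-435534779/36723))/(236749130/135004721) - 1192/605 = -32794*(-36723/435534779)*(135004721/236749130) - 1192/605 = (1204294062/435534779)*(135004721/236749130) - 1192/605 = 2622344900681721/1663104516338585 - 1192/605 = -79180383712630423/201235646476968785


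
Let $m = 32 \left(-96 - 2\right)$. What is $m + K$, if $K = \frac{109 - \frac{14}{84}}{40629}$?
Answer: $- \frac{764474611}{243774} \approx -3136.0$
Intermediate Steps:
$m = -3136$ ($m = 32 \left(-98\right) = -3136$)
$K = \frac{653}{243774}$ ($K = \left(109 - \frac{1}{6}\right) \frac{1}{40629} = \frac{653}{6} \cdot \frac{1}{40629} = \frac{653}{243774} \approx 0.0026787$)
$m + K = -3136 + \frac{653}{243774} = - \frac{764474611}{243774}$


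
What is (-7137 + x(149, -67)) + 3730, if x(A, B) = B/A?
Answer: -507710/149 ≈ -3407.4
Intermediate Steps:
(-7137 + x(149, -67)) + 3730 = (-7137 - 67/149) + 3730 = -1063480/149 + 3730 = -507710/149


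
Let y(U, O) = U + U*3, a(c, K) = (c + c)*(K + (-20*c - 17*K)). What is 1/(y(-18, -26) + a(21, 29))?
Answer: -1/37200 ≈ -2.6882e-5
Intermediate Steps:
a(c, K) = 2*c*(-20*c - 16*K) (a(c, K) = (2*c)*(-20*c - 16*K) = 2*c*(-20*c - 16*K))
y(U, O) = 4*U (y(U, O) = U + 3*U = 4*U)
1/(y(-18, -26) + a(21, 29)) = 1/(4*(-18) - 8*21*(4*29 + 5*21)) = 1/(-72 - 8*21*(116 + 105)) = 1/(-72 - 8*21*221) = 1/(-72 - 37128) = 1/(-37200) = -1/37200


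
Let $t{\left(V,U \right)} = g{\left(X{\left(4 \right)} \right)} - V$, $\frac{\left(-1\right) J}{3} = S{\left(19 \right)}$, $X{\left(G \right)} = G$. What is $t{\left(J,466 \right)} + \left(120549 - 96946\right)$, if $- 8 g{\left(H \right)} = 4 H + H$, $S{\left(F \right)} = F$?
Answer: $\frac{47315}{2} \approx 23658.0$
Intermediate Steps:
$J = -57$ ($J = \left(-3\right) 19 = -57$)
$g{\left(H \right)} = - \frac{5 H}{8}$ ($g{\left(H \right)} = - \frac{4 H + H}{8} = - \frac{5 H}{8}$)
$t{\left(V,U \right)} = - \frac{5}{2} - V$ ($t{\left(V,U \right)} = \left(- \frac{5}{8}\right) 4 - V = - \frac{5}{2} - V$)
$t{\left(J,466 \right)} + \left(120549 - 96946\right) = \left(- \frac{5}{2} - -57\right) + \left(120549 - 96946\right) = \left(- \frac{5}{2} + 57\right) + 23603 = \frac{109}{2} + 23603 = \frac{47315}{2}$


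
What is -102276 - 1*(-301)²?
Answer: -192877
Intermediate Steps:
-102276 - 1*(-301)² = -102276 - 1*90601 = -102276 - 90601 = -192877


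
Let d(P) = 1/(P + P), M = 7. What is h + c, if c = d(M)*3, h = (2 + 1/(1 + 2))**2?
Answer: 713/126 ≈ 5.6587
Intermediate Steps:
d(P) = 1/(2*P)
h = 49/9 (h = (2 + 1/3)**2 = (7/3)**2 = 49/9 ≈ 5.4444)
c = 3/14 (c = ((1/2)/7)*3 = ((1/2)*(1/7))*3 = (1/14)*3 = 3/14 ≈ 0.21429)
h + c = 49/9 + 3/14 = 713/126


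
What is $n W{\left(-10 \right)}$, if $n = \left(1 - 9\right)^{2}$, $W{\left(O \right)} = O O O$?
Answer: $-64000$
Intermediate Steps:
$W{\left(O \right)} = O^{3}$ ($W{\left(O \right)} = O^{2} O = O^{3}$)
$n = 64$ ($n = \left(-8\right)^{2} = 64$)
$n W{\left(-10 \right)} = 64 \left(-10\right)^{3} = 64 \left(-1000\right) = -64000$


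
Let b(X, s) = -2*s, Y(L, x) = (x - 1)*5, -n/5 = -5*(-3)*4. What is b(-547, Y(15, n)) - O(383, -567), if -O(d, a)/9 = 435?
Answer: 6925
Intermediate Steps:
n = -300 (n = -5*(-5*(-3))*4 = -75*4 = -5*60 = -300)
O(d, a) = -3915 (O(d, a) = -9*435 = -3915)
Y(L, x) = -5 + 5*x (Y(L, x) = (-1 + x)*5 = -5 + 5*x)
b(-547, Y(15, n)) - O(383, -567) = -2*(-5 + 5*(-300)) - 1*(-3915) = -2*(-5 - 1500) + 3915 = -2*(-1505) + 3915 = 3010 + 3915 = 6925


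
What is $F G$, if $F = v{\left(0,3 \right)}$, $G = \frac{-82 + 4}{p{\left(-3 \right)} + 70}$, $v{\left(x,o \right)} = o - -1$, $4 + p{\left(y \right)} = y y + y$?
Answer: $- \frac{13}{3} \approx -4.3333$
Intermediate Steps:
$p{\left(y \right)} = -4 + y + y^{2}$ ($p{\left(y \right)} = -4 + \left(y y + y\right) = -4 + \left(y^{2} + y\right) = -4 + \left(y + y^{2}\right) = -4 + y + y^{2}$)
$v{\left(x,o \right)} = 1 + o$ ($v{\left(x,o \right)} = o + 1 = 1 + o$)
$G = - \frac{13}{12}$ ($G = \frac{-82 + 4}{\left(-4 - 3 + \left(-3\right)^{2}\right) + 70} = - \frac{78}{\left(-4 - 3 + 9\right) + 70} = - \frac{78}{2 + 70} = - \frac{78}{72} = \left(-78\right) \frac{1}{72} = - \frac{13}{12} \approx -1.0833$)
$F = 4$ ($F = 1 + 3 = 4$)
$F G = 4 \left(- \frac{13}{12}\right) = - \frac{13}{3}$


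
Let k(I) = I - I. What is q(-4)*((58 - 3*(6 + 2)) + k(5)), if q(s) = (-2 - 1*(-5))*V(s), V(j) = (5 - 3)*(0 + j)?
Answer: -816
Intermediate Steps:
V(j) = 2*j
k(I) = 0
q(s) = 6*s (q(s) = (-2 - 1*(-5))*(2*s) = (-2 + 5)*(2*s) = 3*(2*s) = 6*s)
q(-4)*((58 - 3*(6 + 2)) + k(5)) = (6*(-4))*((58 - 3*(6 + 2)) + 0) = -24*((58 - 3*8) + 0) = -24*((58 - 24) + 0) = -24*(34 + 0) = -24*34 = -816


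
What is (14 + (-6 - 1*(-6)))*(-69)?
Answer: -966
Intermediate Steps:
(14 + (-6 - 1*(-6)))*(-69) = (14 + (-6 + 6))*(-69) = (14 + 0)*(-69) = 14*(-69) = -966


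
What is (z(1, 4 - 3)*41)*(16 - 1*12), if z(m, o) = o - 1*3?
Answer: -328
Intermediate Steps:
z(m, o) = -3 + o (z(m, o) = o - 3 = -3 + o)
(z(1, 4 - 3)*41)*(16 - 1*12) = ((-3 + (4 - 3))*41)*(16 - 1*12) = ((-3 + 1)*41)*(16 - 12) = -2*41*4 = -82*4 = -328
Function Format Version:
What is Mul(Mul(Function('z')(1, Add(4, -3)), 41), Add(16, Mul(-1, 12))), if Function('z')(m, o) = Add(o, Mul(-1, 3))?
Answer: -328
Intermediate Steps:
Function('z')(m, o) = Add(-3, o) (Function('z')(m, o) = Add(o, -3) = Add(-3, o))
Mul(Mul(Function('z')(1, Add(4, -3)), 41), Add(16, Mul(-1, 12))) = Mul(Mul(Add(-3, Add(4, -3)), 41), Add(16, Mul(-1, 12))) = Mul(Mul(Add(-3, 1), 41), Add(16, -12)) = Mul(Mul(-2, 41), 4) = Mul(-82, 4) = -328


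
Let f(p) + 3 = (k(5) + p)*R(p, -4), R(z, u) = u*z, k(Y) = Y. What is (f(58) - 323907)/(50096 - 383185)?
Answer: 338526/333089 ≈ 1.0163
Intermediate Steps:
f(p) = -3 - 4*p*(5 + p) (f(p) = -3 + (5 + p)*(-4*p) = -3 - 4*p*(5 + p))
(f(58) - 323907)/(50096 - 383185) = ((-3 - 20*58 - 4*58²) - 323907)/(50096 - 383185) = ((-3 - 1160 - 4*3364) - 323907)/(-333089) = ((-3 - 1160 - 13456) - 323907)*(-1/333089) = (-14619 - 323907)*(-1/333089) = -338526*(-1/333089) = 338526/333089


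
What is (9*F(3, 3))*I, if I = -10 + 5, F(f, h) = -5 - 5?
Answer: 450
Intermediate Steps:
F(f, h) = -10
I = -5
(9*F(3, 3))*I = (9*(-10))*(-5) = -90*(-5) = 450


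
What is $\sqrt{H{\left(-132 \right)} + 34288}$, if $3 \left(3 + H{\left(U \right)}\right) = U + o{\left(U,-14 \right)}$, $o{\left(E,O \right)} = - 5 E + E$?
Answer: $\sqrt{34417} \approx 185.52$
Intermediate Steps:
$o{\left(E,O \right)} = - 4 E$
$H{\left(U \right)} = -3 - U$ ($H{\left(U \right)} = -3 + \frac{U - 4 U}{3} = -3 + \frac{\left(-3\right) U}{3} = -3 - U$)
$\sqrt{H{\left(-132 \right)} + 34288} = \sqrt{\left(-3 - -132\right) + 34288} = \sqrt{\left(-3 + 132\right) + 34288} = \sqrt{129 + 34288} = \sqrt{34417}$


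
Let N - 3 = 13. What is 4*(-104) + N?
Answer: -400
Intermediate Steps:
N = 16 (N = 3 + 13 = 16)
4*(-104) + N = 4*(-104) + 16 = -416 + 16 = -400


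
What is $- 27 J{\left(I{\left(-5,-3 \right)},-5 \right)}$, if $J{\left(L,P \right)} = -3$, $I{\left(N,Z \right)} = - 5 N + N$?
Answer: $81$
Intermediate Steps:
$I{\left(N,Z \right)} = - 4 N$
$- 27 J{\left(I{\left(-5,-3 \right)},-5 \right)} = \left(-27\right) \left(-3\right) = 81$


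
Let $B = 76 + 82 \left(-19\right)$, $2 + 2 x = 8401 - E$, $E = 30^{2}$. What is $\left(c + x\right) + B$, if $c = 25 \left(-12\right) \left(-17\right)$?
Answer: $\frac{14735}{2} \approx 7367.5$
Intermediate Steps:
$E = 900$
$c = 5100$ ($c = \left(-300\right) \left(-17\right) = 5100$)
$x = \frac{7499}{2}$ ($x = -1 + \frac{8401 - 900}{2} = -1 + \frac{1}{2} \cdot 7501 = -1 + \frac{7501}{2} = \frac{7499}{2} \approx 3749.5$)
$B = -1482$ ($B = 76 - 1558 = -1482$)
$\left(c + x\right) + B = \left(5100 + \frac{7499}{2}\right) - 1482 = \frac{17699}{2} - 1482 = \frac{14735}{2}$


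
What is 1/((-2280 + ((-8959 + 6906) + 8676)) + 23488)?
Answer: 1/27831 ≈ 3.5931e-5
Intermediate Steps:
1/((-2280 + ((-8959 + 6906) + 8676)) + 23488) = 1/((-2280 + (-2053 + 8676)) + 23488) = 1/((-2280 + 6623) + 23488) = 1/(4343 + 23488) = 1/27831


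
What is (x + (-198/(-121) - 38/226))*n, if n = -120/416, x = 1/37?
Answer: -257880/597883 ≈ -0.43132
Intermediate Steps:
x = 1/37 ≈ 0.027027
n = -15/52 (n = -120*1/416 = -15/52 ≈ -0.28846)
(x + (-198/(-121) - 38/226))*n = (1/37 + (-198/(-121) - 38/226))*(-15/52) = (1/37 + (-198*(-1/121) - 38*1/226))*(-15/52) = (1/37 + (18/11 - 19/113))*(-15/52) = (1/37 + 1825/1243)*(-15/52) = (68768/45991)*(-15/52) = -257880/597883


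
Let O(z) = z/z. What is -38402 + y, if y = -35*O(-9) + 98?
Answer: -38339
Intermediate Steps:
O(z) = 1
y = 63 (y = -35*1 + 98 = -35 + 98 = 63)
-38402 + y = -38402 + 63 = -38339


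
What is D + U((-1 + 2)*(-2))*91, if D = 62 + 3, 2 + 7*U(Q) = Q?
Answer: 13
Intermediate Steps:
U(Q) = -2/7 + Q/7
D = 65
D + U((-1 + 2)*(-2))*91 = 65 + (-2/7 + ((-1 + 2)*(-2))/7)*91 = 65 + (-2/7 + (1*(-2))/7)*91 = 65 + (-2/7 + (1/7)*(-2))*91 = 65 + (-2/7 - 2/7)*91 = 65 - 4/7*91 = 65 - 52 = 13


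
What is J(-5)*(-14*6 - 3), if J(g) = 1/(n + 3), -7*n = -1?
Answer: -609/22 ≈ -27.682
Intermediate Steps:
n = ⅐ (n = -⅐*(-1) = ⅐ ≈ 0.14286)
J(g) = 7/22 (J(g) = 1/(⅐ + 3) = 1/(22/7) = 7/22)
J(-5)*(-14*6 - 3) = 7*(-14*6 - 3)/22 = 7*(-84 - 3)/22 = (7/22)*(-87) = -609/22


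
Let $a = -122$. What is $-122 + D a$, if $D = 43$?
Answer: $-5368$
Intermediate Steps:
$-122 + D a = -122 + 43 \left(-122\right) = -122 - 5246 = -5368$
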